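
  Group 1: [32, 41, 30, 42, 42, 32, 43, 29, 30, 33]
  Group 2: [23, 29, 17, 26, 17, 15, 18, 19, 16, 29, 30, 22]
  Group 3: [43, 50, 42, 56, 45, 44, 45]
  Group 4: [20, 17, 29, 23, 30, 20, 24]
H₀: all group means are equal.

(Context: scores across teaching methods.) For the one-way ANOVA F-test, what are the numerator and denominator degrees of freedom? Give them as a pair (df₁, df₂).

k = 4 groups, N = 36 total
df = (k−1, N−k) = (4−1, 36−4) = (3, 32)

degrees of freedom = [3, 32]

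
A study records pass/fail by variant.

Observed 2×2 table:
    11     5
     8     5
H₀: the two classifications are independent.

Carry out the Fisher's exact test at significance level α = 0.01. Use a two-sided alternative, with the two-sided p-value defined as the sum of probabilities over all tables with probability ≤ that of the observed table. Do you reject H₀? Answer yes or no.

reject H₀: no

Margins: r₁=16, r₂=13, c₁=19, c₂=10, n=29
p_obs = C(16,11)·C(13,8)/C(29,19); sum pmf over tables with pmf ≤ p_obs
p-value (two-sided) = 0.71414
At α=0.01: p ≥ α → fail to reject H₀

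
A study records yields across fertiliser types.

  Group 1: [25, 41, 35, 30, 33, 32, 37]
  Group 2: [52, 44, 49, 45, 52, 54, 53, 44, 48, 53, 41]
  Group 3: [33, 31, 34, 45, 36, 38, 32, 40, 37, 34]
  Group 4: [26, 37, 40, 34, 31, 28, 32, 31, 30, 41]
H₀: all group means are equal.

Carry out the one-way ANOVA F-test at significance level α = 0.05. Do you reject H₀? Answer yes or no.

Group means [33.29, 48.64, 36.00, 33.00], grand mean 38.368
SSB = Σnᵢ(x̄ᵢ−x̄)² = 1684.868; SSW = ΣΣ(x−x̄ᵢ)² = 743.974
MSB = 1684.868/3 = 561.6227; MSW = 743.974/34 = 21.8816
F = MSB/MSW = 25.6664
df = (3, 34)
p-value (upper-tail) = 0.00000
At α=0.05: p < α → reject H₀

reject H₀: yes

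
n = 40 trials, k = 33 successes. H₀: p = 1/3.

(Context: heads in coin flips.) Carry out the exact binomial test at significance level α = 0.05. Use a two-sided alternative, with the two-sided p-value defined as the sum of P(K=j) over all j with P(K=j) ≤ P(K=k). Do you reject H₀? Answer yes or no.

reject H₀: yes

Exact binomial: n=40, k=33, p₀=1/3=0.3333
P(X=j) = C(n,j)·p₀^j·(1−p₀)^(n−j); p = Σ P(X=j) over j with P(X=j) ≤ P(X=33)
p-value (two-sided) = 0.00000
At α=0.05: p < α → reject H₀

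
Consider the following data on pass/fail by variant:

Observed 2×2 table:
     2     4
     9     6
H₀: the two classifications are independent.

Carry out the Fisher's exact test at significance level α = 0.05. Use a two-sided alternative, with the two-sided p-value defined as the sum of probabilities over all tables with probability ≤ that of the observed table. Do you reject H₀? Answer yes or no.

Margins: r₁=6, r₂=15, c₁=11, c₂=10, n=21
p_obs = C(6,2)·C(15,9)/C(21,11); sum pmf over tables with pmf ≤ p_obs
p-value (two-sided) = 0.36146
At α=0.05: p ≥ α → fail to reject H₀

reject H₀: no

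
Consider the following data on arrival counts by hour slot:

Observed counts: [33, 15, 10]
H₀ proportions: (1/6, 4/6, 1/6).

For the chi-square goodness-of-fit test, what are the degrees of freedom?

degrees of freedom = 2

df = k − 1 = 3 − 1 = 2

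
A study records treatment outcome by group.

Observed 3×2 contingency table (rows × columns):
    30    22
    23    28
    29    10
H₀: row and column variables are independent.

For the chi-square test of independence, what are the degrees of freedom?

degrees of freedom = 2

df = (r−1)(c−1) = (3−1)·(2−1) = 2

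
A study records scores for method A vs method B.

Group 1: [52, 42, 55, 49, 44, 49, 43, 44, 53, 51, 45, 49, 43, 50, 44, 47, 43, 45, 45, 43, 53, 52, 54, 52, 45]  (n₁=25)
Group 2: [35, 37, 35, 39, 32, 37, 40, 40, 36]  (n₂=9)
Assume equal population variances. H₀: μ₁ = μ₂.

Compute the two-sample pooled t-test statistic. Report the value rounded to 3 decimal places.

test statistic = 7.295

x̄₁=47.680, s₁=4.171, n₁=25
x̄₂=36.778, s₂=2.635, n₂=9
s_p² = [24·4.171² + 8·2.635²]/32 = 14.7811
SE = √(s_p²·(1/25+1/9)) = 1.4945
t = (47.680−36.778)/1.4945 = 7.2948
df = 32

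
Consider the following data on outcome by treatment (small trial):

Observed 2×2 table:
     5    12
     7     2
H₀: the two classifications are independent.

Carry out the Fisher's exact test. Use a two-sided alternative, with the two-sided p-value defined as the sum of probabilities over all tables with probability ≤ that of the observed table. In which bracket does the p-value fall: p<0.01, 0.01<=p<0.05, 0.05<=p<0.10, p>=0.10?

p-value bracket: 0.01<=p<0.05

Margins: r₁=17, r₂=9, c₁=12, c₂=14, n=26
p_obs = C(17,5)·C(9,7)/C(26,12); sum pmf over tables with pmf ≤ p_obs
p-value (two-sided) = 0.03753
→ bracket: 0.01<=p<0.05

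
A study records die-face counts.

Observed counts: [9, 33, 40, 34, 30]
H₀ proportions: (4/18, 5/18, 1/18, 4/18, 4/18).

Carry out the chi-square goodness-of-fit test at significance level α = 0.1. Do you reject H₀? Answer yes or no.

n = 146; E_i = n·p_i = [32.44, 40.56, 8.11, 32.44, 32.44]
χ² = (9−32.44)²/32.44 + (33−40.56)²/40.56 + (40−8.11)²/8.11 + (34−32.44)²/32.44 + (30−32.44)²/32.44 = 143.9788
df = 4
p-value (upper-tail) = 0.00000
At α=0.1: p < α → reject H₀

reject H₀: yes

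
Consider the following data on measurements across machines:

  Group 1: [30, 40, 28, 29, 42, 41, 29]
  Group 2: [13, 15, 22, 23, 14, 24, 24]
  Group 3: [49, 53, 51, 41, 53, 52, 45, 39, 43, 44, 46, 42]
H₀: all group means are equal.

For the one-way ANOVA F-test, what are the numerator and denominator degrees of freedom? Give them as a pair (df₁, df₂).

k = 3 groups, N = 26 total
df = (k−1, N−k) = (3−1, 26−3) = (2, 23)

degrees of freedom = [2, 23]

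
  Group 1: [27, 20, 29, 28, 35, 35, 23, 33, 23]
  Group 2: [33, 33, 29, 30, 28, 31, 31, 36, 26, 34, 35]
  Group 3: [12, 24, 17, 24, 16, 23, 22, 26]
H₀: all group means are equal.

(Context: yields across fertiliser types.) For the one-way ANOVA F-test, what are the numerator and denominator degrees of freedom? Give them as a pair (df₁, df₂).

k = 3 groups, N = 28 total
df = (k−1, N−k) = (3−1, 28−3) = (2, 25)

degrees of freedom = [2, 25]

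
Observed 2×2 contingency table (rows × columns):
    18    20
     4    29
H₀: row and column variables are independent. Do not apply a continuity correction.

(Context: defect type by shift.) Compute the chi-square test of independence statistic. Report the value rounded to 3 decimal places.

test statistic = 10.261

Row totals [38, 33], col totals [22, 49], n=71
χ² = (18−11.77)²/11.77 + (20−26.23)²/26.23 + (4−10.23)²/10.23 + (29−22.77)²/22.77 = 10.2609
df = 1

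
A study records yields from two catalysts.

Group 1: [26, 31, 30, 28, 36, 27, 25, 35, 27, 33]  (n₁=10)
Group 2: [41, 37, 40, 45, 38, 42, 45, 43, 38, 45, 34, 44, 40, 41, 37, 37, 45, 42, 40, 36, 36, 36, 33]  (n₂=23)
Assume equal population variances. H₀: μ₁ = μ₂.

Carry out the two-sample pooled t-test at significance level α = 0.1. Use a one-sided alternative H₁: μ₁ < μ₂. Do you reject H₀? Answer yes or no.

reject H₀: yes

x̄₁=29.800, s₁=3.853, n₁=10
x̄₂=39.783, s₂=3.704, n₂=23
s_p² = [9·3.853² + 22·3.704²]/31 = 14.0488
SE = √(s_p²·(1/10+1/23)) = 1.4198
t = (29.800−39.783)/1.4198 = -7.0312
df = 31
p-value (one-sided, H₁ less) = 0.00000
At α=0.1: p < α → reject H₀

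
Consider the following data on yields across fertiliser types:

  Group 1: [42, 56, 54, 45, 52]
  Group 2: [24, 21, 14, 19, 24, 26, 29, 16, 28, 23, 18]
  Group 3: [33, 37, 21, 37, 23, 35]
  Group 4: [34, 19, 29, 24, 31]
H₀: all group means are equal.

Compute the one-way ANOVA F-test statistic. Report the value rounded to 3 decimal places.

Group means [49.80, 22.00, 31.00, 27.40], grand mean 30.148
SSB = Σnᵢ(x̄ᵢ−x̄)² = 2703.407; SSW = ΣΣ(x−x̄ᵢ)² = 778.000
MSB = 2703.407/3 = 901.1358; MSW = 778.000/23 = 33.8261
F = MSB/MSW = 26.6403
df = (3, 23)

test statistic = 26.640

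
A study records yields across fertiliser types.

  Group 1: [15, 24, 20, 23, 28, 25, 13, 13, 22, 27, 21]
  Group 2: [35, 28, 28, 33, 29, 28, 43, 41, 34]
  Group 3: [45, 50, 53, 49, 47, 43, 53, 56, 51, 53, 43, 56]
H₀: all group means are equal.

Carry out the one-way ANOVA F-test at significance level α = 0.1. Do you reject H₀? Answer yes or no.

reject H₀: yes

Group means [21.00, 33.22, 49.92], grand mean 35.281
SSB = Σnᵢ(x̄ᵢ−x̄)² = 4851.997; SSW = ΣΣ(x−x̄ᵢ)² = 772.472
MSB = 4851.997/2 = 2425.9983; MSW = 772.472/29 = 26.6370
F = MSB/MSW = 91.0763
df = (2, 29)
p-value (upper-tail) = 0.00000
At α=0.1: p < α → reject H₀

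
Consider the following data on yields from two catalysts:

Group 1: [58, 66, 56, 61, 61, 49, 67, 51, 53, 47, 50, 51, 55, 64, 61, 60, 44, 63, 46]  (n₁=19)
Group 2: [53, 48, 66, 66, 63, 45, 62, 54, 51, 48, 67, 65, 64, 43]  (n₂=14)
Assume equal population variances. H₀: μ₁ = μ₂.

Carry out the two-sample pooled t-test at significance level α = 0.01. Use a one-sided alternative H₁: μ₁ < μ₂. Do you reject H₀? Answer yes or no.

reject H₀: no

x̄₁=55.947, s₁=7.067, n₁=19
x̄₂=56.786, s₂=8.763, n₂=14
s_p² = [18·7.067² + 13·8.763²]/31 = 61.2034
SE = √(s_p²·(1/19+1/14)) = 2.7555
t = (55.947−56.786)/2.7555 = -0.3042
df = 31
p-value (one-sided, H₁ less) = 0.38149
At α=0.01: p ≥ α → fail to reject H₀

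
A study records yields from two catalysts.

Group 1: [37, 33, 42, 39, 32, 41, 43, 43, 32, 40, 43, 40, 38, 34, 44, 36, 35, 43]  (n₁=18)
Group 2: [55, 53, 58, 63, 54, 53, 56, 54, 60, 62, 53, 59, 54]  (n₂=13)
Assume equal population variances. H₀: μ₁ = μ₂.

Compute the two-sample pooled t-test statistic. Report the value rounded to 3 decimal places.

test statistic = -12.569

x̄₁=38.611, s₁=4.132, n₁=18
x̄₂=56.462, s₂=3.550, n₂=13
s_p² = [17·4.132² + 12·3.550²]/29 = 15.2244
SE = √(s_p²·(1/18+1/13)) = 1.4202
t = (38.611−56.462)/1.4202 = -12.5691
df = 29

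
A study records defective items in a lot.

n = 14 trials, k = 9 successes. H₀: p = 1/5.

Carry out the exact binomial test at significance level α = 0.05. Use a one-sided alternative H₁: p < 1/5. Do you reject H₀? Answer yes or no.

Exact binomial: n=14, k=9, p₀=1/5=0.2000
P(X≤9) from Σ C(n,i)·p₀^i·(1−p₀)^(n−i)
p-value (one-sided, H₁ less) = 0.99995
At α=0.05: p ≥ α → fail to reject H₀

reject H₀: no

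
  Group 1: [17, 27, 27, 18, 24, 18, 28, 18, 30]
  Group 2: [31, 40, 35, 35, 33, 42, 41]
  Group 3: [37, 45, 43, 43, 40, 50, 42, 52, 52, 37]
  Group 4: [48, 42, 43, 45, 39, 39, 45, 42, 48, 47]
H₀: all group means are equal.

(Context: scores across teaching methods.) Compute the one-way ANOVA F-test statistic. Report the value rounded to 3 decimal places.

Group means [23.00, 36.71, 44.10, 43.80], grand mean 37.306
SSB = Σnᵢ(x̄ᵢ−x̄)² = 2727.710; SSW = ΣΣ(x−x̄ᵢ)² = 713.929
MSB = 2727.710/3 = 909.2368; MSW = 713.929/32 = 22.3103
F = MSB/MSW = 40.7542
df = (3, 32)

test statistic = 40.754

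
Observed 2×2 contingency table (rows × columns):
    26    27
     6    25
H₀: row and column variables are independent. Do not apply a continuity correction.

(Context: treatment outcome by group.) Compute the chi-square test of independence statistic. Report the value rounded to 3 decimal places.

test statistic = 7.317

Row totals [53, 31], col totals [32, 52], n=84
χ² = (26−20.19)²/20.19 + (27−32.81)²/32.81 + (6−11.81)²/11.81 + (25−19.19)²/19.19 = 7.3169
df = 1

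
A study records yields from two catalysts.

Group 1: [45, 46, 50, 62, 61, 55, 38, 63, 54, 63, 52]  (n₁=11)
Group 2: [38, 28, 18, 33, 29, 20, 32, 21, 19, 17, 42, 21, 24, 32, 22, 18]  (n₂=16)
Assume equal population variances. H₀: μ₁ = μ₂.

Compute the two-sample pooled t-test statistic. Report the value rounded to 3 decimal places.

x̄₁=53.545, s₁=8.335, n₁=11
x̄₂=25.875, s₂=7.736, n₂=16
s_p² = [10·8.335² + 15·7.736²]/25 = 63.6991
SE = √(s_p²·(1/11+1/16)) = 3.1260
t = (53.545−25.875)/3.1260 = 8.8516
df = 25

test statistic = 8.852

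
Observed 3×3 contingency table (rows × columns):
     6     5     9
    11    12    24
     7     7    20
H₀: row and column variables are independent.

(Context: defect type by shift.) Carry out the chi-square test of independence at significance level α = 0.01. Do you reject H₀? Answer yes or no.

reject H₀: no

Row totals [20, 47, 34], col totals [24, 24, 53], n=101
χ² = (6−4.75)²/4.75 + (5−4.75)²/4.75 + (9−10.50)²/10.50 + (11−11.17)²/11.17 + (12−11.17)²/11.17 + (24−24.66)²/24.66 + (7−8.08)²/8.08 + (7−8.08)²/8.08 + (20−17.84)²/17.84 = 1.1851
df = 4
p-value (upper-tail) = 0.88055
At α=0.01: p ≥ α → fail to reject H₀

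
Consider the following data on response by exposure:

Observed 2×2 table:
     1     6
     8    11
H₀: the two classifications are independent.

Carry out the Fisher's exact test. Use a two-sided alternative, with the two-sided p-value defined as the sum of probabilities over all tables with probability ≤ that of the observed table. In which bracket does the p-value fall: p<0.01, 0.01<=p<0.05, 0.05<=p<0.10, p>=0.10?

p-value bracket: p>=0.10

Margins: r₁=7, r₂=19, c₁=9, c₂=17, n=26
p_obs = C(7,1)·C(19,8)/C(26,9); sum pmf over tables with pmf ≤ p_obs
p-value (two-sided) = 0.35742
→ bracket: p>=0.10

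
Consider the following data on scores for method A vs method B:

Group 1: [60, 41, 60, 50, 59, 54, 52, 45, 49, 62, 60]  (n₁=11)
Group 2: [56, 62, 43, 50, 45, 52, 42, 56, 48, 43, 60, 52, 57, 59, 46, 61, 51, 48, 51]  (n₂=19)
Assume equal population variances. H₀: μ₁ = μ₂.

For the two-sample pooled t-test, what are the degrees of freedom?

df = n₁ + n₂ − 2 = 11 + 19 − 2 = 28

degrees of freedom = 28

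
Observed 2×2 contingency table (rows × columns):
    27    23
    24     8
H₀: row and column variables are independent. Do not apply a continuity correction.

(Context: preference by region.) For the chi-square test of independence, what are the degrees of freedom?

degrees of freedom = 1

df = (r−1)(c−1) = (2−1)·(2−1) = 1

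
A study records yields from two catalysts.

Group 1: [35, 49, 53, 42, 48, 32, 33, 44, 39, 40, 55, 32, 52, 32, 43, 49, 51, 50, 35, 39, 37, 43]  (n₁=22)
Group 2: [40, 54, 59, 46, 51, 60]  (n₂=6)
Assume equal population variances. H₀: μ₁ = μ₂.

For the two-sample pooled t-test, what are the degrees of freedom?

df = n₁ + n₂ − 2 = 22 + 6 − 2 = 26

degrees of freedom = 26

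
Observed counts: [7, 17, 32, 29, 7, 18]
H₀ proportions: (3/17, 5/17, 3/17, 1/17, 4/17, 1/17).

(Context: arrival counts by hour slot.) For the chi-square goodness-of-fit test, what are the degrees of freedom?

df = k − 1 = 6 − 1 = 5

degrees of freedom = 5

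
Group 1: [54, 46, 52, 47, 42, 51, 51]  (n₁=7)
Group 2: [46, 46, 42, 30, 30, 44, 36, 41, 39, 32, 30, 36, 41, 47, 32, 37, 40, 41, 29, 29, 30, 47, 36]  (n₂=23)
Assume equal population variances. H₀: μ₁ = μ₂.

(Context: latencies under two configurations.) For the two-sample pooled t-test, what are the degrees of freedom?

degrees of freedom = 28

df = n₁ + n₂ − 2 = 7 + 23 − 2 = 28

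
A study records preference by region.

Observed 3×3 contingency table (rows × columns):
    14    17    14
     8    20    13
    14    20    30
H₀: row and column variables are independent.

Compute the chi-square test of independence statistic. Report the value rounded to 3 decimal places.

Row totals [45, 41, 64], col totals [36, 57, 57], n=150
χ² = (14−10.80)²/10.80 + (17−17.10)²/17.10 + (14−17.10)²/17.10 + (8−9.84)²/9.84 + (20−15.58)²/15.58 + (13−15.58)²/15.58 + (14−15.36)²/15.36 + (20−24.32)²/24.32 + (30−24.32)²/24.32 = 5.7503
df = 4

test statistic = 5.750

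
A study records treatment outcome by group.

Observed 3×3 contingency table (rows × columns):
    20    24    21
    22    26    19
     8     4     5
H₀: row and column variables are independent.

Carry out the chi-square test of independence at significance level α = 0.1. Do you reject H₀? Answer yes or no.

Row totals [65, 67, 17], col totals [50, 54, 45], n=149
χ² = (20−21.81)²/21.81 + (24−23.56)²/23.56 + (21−19.63)²/19.63 + (22−22.48)²/22.48 + (26−24.28)²/24.28 + (19−20.23)²/20.23 + (8−5.70)²/5.70 + (4−6.16)²/6.16 + (5−5.13)²/5.13 = 2.1467
df = 4
p-value (upper-tail) = 0.70879
At α=0.1: p ≥ α → fail to reject H₀

reject H₀: no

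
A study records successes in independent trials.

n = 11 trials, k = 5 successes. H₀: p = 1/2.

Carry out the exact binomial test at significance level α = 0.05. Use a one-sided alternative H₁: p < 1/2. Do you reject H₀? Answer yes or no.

Exact binomial: n=11, k=5, p₀=1/2=0.5000
P(X≤5) from Σ C(n,i)·p₀^i·(1−p₀)^(n−i)
p-value (one-sided, H₁ less) = 0.50000
At α=0.05: p ≥ α → fail to reject H₀

reject H₀: no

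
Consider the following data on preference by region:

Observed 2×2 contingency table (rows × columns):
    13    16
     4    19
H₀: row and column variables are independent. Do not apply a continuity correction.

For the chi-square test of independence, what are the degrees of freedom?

degrees of freedom = 1

df = (r−1)(c−1) = (2−1)·(2−1) = 1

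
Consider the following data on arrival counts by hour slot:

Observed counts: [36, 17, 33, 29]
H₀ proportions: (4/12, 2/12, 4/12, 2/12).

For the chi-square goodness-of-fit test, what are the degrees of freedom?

degrees of freedom = 3

df = k − 1 = 4 − 1 = 3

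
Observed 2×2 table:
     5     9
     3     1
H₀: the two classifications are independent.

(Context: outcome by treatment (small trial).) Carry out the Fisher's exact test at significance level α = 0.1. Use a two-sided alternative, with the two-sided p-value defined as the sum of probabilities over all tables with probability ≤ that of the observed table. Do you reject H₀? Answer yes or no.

Margins: r₁=14, r₂=4, c₁=8, c₂=10, n=18
p_obs = C(14,5)·C(4,3)/C(18,8); sum pmf over tables with pmf ≤ p_obs
p-value (two-sided) = 0.27451
At α=0.1: p ≥ α → fail to reject H₀

reject H₀: no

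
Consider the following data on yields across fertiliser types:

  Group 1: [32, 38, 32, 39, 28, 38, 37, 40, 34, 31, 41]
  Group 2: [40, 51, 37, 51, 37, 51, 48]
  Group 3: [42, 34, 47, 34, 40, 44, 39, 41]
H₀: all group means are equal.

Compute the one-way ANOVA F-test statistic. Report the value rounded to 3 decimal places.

Group means [35.45, 45.00, 40.12], grand mean 39.462
SSB = Σnᵢ(x̄ᵢ−x̄)² = 394.859; SSW = ΣΣ(x−x̄ᵢ)² = 593.602
MSB = 394.859/2 = 197.4296; MSW = 593.602/23 = 25.8088
F = MSB/MSW = 7.6497
df = (2, 23)

test statistic = 7.650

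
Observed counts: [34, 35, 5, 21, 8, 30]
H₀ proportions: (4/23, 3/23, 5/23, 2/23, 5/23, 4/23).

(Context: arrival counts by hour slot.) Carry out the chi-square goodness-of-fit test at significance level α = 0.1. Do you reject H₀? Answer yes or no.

n = 133; E_i = n·p_i = [23.13, 17.35, 28.91, 11.57, 28.91, 23.13]
χ² = (34−23.13)²/23.13 + (35−17.35)²/17.35 + (5−28.91)²/28.91 + (21−11.57)²/11.57 + (8−28.91)²/28.91 + (30−23.13)²/23.13 = 67.7110
df = 5
p-value (upper-tail) = 0.00000
At α=0.1: p < α → reject H₀

reject H₀: yes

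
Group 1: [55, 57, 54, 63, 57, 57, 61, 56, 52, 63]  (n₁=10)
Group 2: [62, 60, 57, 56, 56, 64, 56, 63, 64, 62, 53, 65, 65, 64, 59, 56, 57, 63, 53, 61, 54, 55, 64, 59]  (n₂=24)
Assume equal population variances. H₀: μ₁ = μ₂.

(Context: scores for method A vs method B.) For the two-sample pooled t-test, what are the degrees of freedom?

df = n₁ + n₂ − 2 = 10 + 24 − 2 = 32

degrees of freedom = 32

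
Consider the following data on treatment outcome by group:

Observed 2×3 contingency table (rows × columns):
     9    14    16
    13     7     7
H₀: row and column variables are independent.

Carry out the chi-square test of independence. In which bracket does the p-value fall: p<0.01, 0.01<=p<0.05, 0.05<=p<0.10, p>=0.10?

Row totals [39, 27], col totals [22, 21, 23], n=66
χ² = (9−13.00)²/13.00 + (14−12.41)²/12.41 + (16−13.59)²/13.59 + (13−9.00)²/9.00 + (7−8.59)²/8.59 + (7−9.41)²/9.41 = 4.5510
df = 2
p-value (upper-tail) = 0.10275
→ bracket: p>=0.10

p-value bracket: p>=0.10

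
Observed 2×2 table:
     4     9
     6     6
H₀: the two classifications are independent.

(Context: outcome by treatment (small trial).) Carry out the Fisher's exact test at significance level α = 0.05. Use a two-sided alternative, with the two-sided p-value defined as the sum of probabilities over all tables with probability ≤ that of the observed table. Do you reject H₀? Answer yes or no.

Margins: r₁=13, r₂=12, c₁=10, c₂=15, n=25
p_obs = C(13,4)·C(12,6)/C(25,10); sum pmf over tables with pmf ≤ p_obs
p-value (two-sided) = 0.42831
At α=0.05: p ≥ α → fail to reject H₀

reject H₀: no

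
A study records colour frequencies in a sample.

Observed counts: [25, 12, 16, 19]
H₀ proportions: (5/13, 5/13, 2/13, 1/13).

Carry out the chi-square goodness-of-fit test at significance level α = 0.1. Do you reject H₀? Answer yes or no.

reject H₀: yes

n = 72; E_i = n·p_i = [27.69, 27.69, 11.08, 5.54]
χ² = (25−27.69)²/27.69 + (12−27.69)²/27.69 + (16−11.08)²/11.08 + (19−5.54)²/5.54 = 44.0611
df = 3
p-value (upper-tail) = 0.00000
At α=0.1: p < α → reject H₀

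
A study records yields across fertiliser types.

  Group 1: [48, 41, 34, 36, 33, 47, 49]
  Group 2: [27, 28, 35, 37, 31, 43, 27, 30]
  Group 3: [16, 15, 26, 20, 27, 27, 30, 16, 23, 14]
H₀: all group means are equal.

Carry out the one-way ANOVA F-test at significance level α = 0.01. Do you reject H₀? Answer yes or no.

reject H₀: yes

Group means [41.14, 32.25, 21.40], grand mean 30.400
SSB = Σnᵢ(x̄ᵢ−x̄)² = 1645.243; SSW = ΣΣ(x−x̄ᵢ)² = 828.757
MSB = 1645.243/2 = 822.6214; MSW = 828.757/22 = 37.6708
F = MSB/MSW = 21.8371
df = (2, 22)
p-value (upper-tail) = 0.00001
At α=0.01: p < α → reject H₀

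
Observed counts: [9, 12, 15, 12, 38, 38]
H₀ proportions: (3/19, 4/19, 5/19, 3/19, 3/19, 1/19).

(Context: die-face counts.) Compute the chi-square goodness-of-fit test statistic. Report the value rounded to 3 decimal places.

n = 124; E_i = n·p_i = [19.58, 26.11, 32.63, 19.58, 19.58, 6.53]
χ² = (9−19.58)²/19.58 + (12−26.11)²/26.11 + (15−32.63)²/32.63 + (12−19.58)²/19.58 + (38−19.58)²/19.58 + (38−6.53)²/6.53 = 194.9140
df = 5

test statistic = 194.914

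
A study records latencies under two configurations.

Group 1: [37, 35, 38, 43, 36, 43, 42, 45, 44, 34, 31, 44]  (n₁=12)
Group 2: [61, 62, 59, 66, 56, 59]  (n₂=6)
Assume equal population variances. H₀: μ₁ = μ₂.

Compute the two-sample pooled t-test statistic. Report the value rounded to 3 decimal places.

test statistic = -9.741

x̄₁=39.333, s₁=4.716, n₁=12
x̄₂=60.500, s₂=3.391, n₂=6
s_p² = [11·4.716² + 5·3.391²]/16 = 18.8854
SE = √(s_p²·(1/12+1/6)) = 2.1729
t = (39.333−60.500)/2.1729 = -9.7414
df = 16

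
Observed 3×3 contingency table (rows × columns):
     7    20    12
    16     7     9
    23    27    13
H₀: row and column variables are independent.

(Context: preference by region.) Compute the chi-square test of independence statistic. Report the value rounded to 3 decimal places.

Row totals [39, 32, 63], col totals [46, 54, 34], n=134
χ² = (7−13.39)²/13.39 + (20−15.72)²/15.72 + (12−9.90)²/9.90 + (16−10.99)²/10.99 + (7−12.90)²/12.90 + (9−8.12)²/8.12 + (23−21.63)²/21.63 + (27−25.39)²/25.39 + (13−15.99)²/15.99 = 10.4903
df = 4

test statistic = 10.490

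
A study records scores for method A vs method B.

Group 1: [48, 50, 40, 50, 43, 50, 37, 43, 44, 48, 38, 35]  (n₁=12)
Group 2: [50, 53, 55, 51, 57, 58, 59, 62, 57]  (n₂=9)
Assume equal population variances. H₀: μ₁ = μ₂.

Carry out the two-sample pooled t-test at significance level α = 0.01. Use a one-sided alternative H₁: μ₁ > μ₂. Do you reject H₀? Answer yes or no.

x̄₁=43.833, s₁=5.424, n₁=12
x̄₂=55.778, s₂=3.898, n₂=9
s_p² = [11·5.424² + 8·3.898²]/19 = 23.4327
SE = √(s_p²·(1/12+1/9)) = 2.1346
t = (43.833−55.778)/2.1346 = -5.5957
df = 19
p-value (one-sided, H₁ greater) = 0.99999
At α=0.01: p ≥ α → fail to reject H₀

reject H₀: no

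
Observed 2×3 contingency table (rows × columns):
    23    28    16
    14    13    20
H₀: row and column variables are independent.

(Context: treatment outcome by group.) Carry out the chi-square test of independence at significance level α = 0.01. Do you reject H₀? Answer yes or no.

Row totals [67, 47], col totals [37, 41, 36], n=114
χ² = (23−21.75)²/21.75 + (28−24.10)²/24.10 + (16−21.16)²/21.16 + (14−15.25)²/15.25 + (13−16.90)²/16.90 + (20−14.84)²/14.84 = 4.7591
df = 2
p-value (upper-tail) = 0.09259
At α=0.01: p ≥ α → fail to reject H₀

reject H₀: no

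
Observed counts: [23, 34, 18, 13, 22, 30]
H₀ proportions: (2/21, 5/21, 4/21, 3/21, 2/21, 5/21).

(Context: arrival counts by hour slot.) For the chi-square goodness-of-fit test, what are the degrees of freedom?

df = k − 1 = 6 − 1 = 5

degrees of freedom = 5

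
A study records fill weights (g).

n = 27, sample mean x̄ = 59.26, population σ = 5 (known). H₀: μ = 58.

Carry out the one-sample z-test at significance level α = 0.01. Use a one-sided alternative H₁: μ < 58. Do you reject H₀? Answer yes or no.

SE = σ/√n = 5/√27 = 0.9623
z = (x̄−μ₀)/SE = (59.26−58)/0.9623 = 1.3094
p-value (one-sided, H₁ less) = 0.90481
At α=0.01: p ≥ α → fail to reject H₀

reject H₀: no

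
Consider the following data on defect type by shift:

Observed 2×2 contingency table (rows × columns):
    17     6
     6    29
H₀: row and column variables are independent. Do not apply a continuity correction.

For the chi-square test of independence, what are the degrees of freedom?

degrees of freedom = 1

df = (r−1)(c−1) = (2−1)·(2−1) = 1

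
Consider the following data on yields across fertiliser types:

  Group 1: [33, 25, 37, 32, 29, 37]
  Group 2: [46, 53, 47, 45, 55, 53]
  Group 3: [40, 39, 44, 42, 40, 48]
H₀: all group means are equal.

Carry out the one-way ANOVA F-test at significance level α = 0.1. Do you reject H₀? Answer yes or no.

reject H₀: yes

Group means [32.17, 49.83, 42.17], grand mean 41.389
SSB = Σnᵢ(x̄ᵢ−x̄)² = 941.778; SSW = ΣΣ(x−x̄ᵢ)² = 258.500
MSB = 941.778/2 = 470.8889; MSW = 258.500/15 = 17.2333
F = MSB/MSW = 27.3243
df = (2, 15)
p-value (upper-tail) = 0.00001
At α=0.1: p < α → reject H₀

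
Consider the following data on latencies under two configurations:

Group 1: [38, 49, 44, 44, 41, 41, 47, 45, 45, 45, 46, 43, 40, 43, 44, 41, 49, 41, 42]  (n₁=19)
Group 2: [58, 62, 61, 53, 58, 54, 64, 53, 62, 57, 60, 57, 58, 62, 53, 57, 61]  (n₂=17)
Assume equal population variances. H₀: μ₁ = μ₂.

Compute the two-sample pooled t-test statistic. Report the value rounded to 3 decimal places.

test statistic = -13.573

x̄₁=43.579, s₁=2.950, n₁=19
x̄₂=58.235, s₂=3.527, n₂=17
s_p² = [18·2.950² + 16·3.527²]/34 = 10.4615
SE = √(s_p²·(1/19+1/17)) = 1.0798
t = (43.579−58.235)/1.0798 = -13.5731
df = 34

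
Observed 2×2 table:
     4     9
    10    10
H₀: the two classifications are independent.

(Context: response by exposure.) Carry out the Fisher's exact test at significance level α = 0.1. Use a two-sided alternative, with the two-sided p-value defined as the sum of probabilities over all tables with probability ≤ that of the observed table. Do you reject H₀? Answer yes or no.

reject H₀: no

Margins: r₁=13, r₂=20, c₁=14, c₂=19, n=33
p_obs = C(13,4)·C(20,10)/C(33,14); sum pmf over tables with pmf ≤ p_obs
p-value (two-sided) = 0.30954
At α=0.1: p ≥ α → fail to reject H₀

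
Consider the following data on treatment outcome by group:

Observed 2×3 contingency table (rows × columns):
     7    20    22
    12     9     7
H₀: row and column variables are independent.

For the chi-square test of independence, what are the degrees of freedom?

degrees of freedom = 2

df = (r−1)(c−1) = (2−1)·(3−1) = 2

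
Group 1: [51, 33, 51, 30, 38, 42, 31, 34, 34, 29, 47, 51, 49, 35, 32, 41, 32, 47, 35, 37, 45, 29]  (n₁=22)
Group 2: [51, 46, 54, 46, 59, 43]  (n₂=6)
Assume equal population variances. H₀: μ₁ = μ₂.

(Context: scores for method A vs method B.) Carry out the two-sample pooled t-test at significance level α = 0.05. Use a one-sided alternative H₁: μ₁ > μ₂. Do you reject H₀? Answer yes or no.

reject H₀: no

x̄₁=38.773, s₁=7.788, n₁=22
x̄₂=49.833, s₂=5.981, n₂=6
s_p² = [21·7.788² + 5·5.981²]/26 = 55.8730
SE = √(s_p²·(1/22+1/6)) = 3.4427
t = (38.773−49.833)/3.4427 = -3.2128
df = 26
p-value (one-sided, H₁ greater) = 0.99825
At α=0.05: p ≥ α → fail to reject H₀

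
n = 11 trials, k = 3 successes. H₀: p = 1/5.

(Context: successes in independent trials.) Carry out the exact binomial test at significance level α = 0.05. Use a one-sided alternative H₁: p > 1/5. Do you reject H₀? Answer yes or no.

reject H₀: no

Exact binomial: n=11, k=3, p₀=1/5=0.2000
P(X≥3) from Σ C(n,i)·p₀^i·(1−p₀)^(n−i)
p-value (one-sided, H₁ greater) = 0.38260
At α=0.05: p ≥ α → fail to reject H₀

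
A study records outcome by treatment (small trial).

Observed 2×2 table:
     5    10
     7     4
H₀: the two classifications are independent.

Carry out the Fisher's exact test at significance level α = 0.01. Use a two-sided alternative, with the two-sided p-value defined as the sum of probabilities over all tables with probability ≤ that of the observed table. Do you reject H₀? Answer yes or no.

reject H₀: no

Margins: r₁=15, r₂=11, c₁=12, c₂=14, n=26
p_obs = C(15,5)·C(11,7)/C(26,12); sum pmf over tables with pmf ≤ p_obs
p-value (two-sided) = 0.23286
At α=0.01: p ≥ α → fail to reject H₀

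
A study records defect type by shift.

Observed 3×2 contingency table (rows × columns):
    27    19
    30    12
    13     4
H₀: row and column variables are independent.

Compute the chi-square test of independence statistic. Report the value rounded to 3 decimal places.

Row totals [46, 42, 17], col totals [70, 35], n=105
χ² = (27−30.67)²/30.67 + (19−15.33)²/15.33 + (30−28.00)²/28.00 + (12−14.00)²/14.00 + (13−11.33)²/11.33 + (4−5.67)²/5.67 = 2.4791
df = 2

test statistic = 2.479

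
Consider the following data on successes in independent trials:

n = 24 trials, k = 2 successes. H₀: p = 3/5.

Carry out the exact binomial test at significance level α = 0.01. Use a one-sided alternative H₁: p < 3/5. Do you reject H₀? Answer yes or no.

reject H₀: yes

Exact binomial: n=24, k=2, p₀=3/5=0.6000
P(X≤2) from Σ C(n,i)·p₀^i·(1−p₀)^(n−i)
p-value (one-sided, H₁ less) = 0.00000
At α=0.01: p < α → reject H₀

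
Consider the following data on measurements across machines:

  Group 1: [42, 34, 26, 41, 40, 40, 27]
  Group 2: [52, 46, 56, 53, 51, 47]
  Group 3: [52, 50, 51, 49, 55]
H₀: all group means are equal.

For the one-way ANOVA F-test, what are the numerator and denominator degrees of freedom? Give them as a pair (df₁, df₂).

degrees of freedom = [2, 15]

k = 3 groups, N = 18 total
df = (k−1, N−k) = (3−1, 18−3) = (2, 15)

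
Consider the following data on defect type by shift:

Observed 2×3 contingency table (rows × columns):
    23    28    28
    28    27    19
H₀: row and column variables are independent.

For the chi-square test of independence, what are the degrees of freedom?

df = (r−1)(c−1) = (2−1)·(3−1) = 2

degrees of freedom = 2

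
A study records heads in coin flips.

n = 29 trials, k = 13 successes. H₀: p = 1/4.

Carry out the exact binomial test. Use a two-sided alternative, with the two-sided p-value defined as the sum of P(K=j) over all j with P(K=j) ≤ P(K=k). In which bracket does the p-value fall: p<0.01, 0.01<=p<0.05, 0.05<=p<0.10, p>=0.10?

p-value bracket: 0.01<=p<0.05

Exact binomial: n=29, k=13, p₀=1/4=0.2500
P(X=j) = C(n,j)·p₀^j·(1−p₀)^(n−j); p = Σ P(X=j) over j with P(X=j) ≤ P(X=13)
p-value (two-sided) = 0.01832
→ bracket: 0.01<=p<0.05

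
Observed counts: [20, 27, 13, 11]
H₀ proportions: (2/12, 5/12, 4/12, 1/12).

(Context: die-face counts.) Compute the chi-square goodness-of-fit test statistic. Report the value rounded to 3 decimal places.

test statistic = 15.037

n = 71; E_i = n·p_i = [11.83, 29.58, 23.67, 5.92]
χ² = (20−11.83)²/11.83 + (27−29.58)²/29.58 + (13−23.67)²/23.67 + (11−5.92)²/5.92 = 15.0366
df = 3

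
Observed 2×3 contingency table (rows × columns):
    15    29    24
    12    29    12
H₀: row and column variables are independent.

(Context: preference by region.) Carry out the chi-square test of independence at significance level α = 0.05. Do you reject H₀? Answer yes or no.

Row totals [68, 53], col totals [27, 58, 36], n=121
χ² = (15−15.17)²/15.17 + (29−32.60)²/32.60 + (24−20.23)²/20.23 + (12−11.83)²/11.83 + (29−25.40)²/25.40 + (12−15.77)²/15.77 = 2.5124
df = 2
p-value (upper-tail) = 0.28473
At α=0.05: p ≥ α → fail to reject H₀

reject H₀: no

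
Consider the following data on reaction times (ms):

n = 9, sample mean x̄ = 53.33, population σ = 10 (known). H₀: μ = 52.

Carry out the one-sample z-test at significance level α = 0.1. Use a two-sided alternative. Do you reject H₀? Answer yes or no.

SE = σ/√n = 10/√9 = 3.3333
z = (x̄−μ₀)/SE = (53.33−52)/3.3333 = 0.3990
p-value (two-sided) = 0.68989
At α=0.1: p ≥ α → fail to reject H₀

reject H₀: no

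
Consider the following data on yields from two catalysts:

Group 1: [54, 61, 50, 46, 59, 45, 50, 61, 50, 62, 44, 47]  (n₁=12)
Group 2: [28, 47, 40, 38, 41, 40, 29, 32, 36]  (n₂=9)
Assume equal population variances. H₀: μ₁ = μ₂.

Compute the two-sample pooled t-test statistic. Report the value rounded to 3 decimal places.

x̄₁=52.417, s₁=6.735, n₁=12
x̄₂=36.778, s₂=6.180, n₂=9
s_p² = [11·6.735² + 8·6.180²]/19 = 42.3406
SE = √(s_p²·(1/12+1/9)) = 2.8693
t = (52.417−36.778)/2.8693 = 5.4504
df = 19

test statistic = 5.450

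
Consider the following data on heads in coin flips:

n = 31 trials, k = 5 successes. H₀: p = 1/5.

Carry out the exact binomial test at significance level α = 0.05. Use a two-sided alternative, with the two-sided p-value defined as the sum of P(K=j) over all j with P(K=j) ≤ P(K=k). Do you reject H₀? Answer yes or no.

Exact binomial: n=31, k=5, p₀=1/5=0.2000
P(X=j) = C(n,j)·p₀^j·(1−p₀)^(n−j); p = Σ P(X=j) over j with P(X=j) ≤ P(X=5)
p-value (two-sided) = 0.82198
At α=0.05: p ≥ α → fail to reject H₀

reject H₀: no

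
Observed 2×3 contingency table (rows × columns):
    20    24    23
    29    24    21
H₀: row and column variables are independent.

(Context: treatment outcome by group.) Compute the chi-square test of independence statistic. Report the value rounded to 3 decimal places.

Row totals [67, 74], col totals [49, 48, 44], n=141
χ² = (20−23.28)²/23.28 + (24−22.81)²/22.81 + (23−20.91)²/20.91 + (29−25.72)²/25.72 + (24−25.19)²/25.19 + (21−23.09)²/23.09 = 1.3999
df = 2

test statistic = 1.400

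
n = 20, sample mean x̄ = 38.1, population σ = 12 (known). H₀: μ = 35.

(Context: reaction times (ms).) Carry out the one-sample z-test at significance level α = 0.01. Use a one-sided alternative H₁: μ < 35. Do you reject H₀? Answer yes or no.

SE = σ/√n = 12/√20 = 2.6833
z = (x̄−μ₀)/SE = (38.1−35)/2.6833 = 1.1553
p-value (one-sided, H₁ less) = 0.87602
At α=0.01: p ≥ α → fail to reject H₀

reject H₀: no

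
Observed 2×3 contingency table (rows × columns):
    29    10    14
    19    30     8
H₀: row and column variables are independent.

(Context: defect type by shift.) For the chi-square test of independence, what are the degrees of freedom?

df = (r−1)(c−1) = (2−1)·(3−1) = 2

degrees of freedom = 2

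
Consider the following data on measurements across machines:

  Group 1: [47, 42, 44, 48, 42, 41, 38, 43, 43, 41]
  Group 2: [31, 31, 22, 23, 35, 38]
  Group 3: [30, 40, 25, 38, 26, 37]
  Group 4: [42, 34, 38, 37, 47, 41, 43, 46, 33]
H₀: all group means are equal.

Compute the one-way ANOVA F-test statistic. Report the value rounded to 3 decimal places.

Group means [42.90, 30.00, 32.67, 40.11], grand mean 37.613
SSB = Σnᵢ(x̄ᵢ−x̄)² = 830.233; SSW = ΣΣ(x−x̄ᵢ)² = 689.122
MSB = 830.233/3 = 276.7442; MSW = 689.122/27 = 25.5230
F = MSB/MSW = 10.8429
df = (3, 27)

test statistic = 10.843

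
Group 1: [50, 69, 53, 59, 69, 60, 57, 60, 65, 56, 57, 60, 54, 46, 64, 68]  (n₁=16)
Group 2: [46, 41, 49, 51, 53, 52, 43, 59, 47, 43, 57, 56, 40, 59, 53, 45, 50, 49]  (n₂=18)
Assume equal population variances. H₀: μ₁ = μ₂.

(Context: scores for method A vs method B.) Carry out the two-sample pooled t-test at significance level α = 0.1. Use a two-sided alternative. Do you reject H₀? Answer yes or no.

x̄₁=59.188, s₁=6.695, n₁=16
x̄₂=49.611, s₂=5.932, n₂=18
s_p² = [15·6.695² + 17·5.932²]/32 = 39.7099
SE = √(s_p²·(1/16+1/18)) = 2.1652
t = (59.188−49.611)/2.1652 = 4.4229
df = 32
p-value (two-sided) = 0.00011
At α=0.1: p < α → reject H₀

reject H₀: yes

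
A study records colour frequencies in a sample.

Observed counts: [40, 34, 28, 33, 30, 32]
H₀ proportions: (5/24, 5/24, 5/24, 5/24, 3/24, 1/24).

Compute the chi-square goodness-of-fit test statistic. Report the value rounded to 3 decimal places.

n = 197; E_i = n·p_i = [41.04, 41.04, 41.04, 41.04, 24.62, 8.21]
χ² = (40−41.04)²/41.04 + (34−41.04)²/41.04 + (28−41.04)²/41.04 + (33−41.04)²/41.04 + (30−24.62)²/24.62 + (32−8.21)²/8.21 = 77.0873
df = 5

test statistic = 77.087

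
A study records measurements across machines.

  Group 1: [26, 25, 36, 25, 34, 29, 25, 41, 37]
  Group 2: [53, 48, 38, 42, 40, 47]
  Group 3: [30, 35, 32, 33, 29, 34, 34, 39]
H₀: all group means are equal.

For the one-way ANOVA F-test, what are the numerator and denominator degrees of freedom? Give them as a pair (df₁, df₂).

degrees of freedom = [2, 20]

k = 3 groups, N = 23 total
df = (k−1, N−k) = (3−1, 23−3) = (2, 20)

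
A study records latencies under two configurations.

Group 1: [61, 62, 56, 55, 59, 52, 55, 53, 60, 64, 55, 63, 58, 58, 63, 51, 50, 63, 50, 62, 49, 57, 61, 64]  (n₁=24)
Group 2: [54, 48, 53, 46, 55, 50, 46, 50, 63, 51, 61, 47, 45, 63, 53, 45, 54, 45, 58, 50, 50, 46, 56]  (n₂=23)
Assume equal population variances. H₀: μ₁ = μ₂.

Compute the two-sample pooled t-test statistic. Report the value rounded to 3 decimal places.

test statistic = 3.797

x̄₁=57.542, s₁=4.881, n₁=24
x̄₂=51.696, s₂=5.660, n₂=23
s_p² = [23·4.881² + 22·5.660²]/45 = 27.8406
SE = √(s_p²·(1/24+1/23)) = 1.5396
t = (57.542−51.696)/1.5396 = 3.7970
df = 45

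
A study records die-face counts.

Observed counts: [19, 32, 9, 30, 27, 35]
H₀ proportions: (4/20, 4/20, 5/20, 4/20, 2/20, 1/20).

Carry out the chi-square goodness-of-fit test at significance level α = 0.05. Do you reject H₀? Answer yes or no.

n = 152; E_i = n·p_i = [30.40, 30.40, 38.00, 30.40, 15.20, 7.60]
χ² = (19−30.40)²/30.40 + (32−30.40)²/30.40 + (9−38.00)²/38.00 + (30−30.40)²/30.40 + (27−15.20)²/15.20 + (35−7.60)²/7.60 = 134.4408
df = 5
p-value (upper-tail) = 0.00000
At α=0.05: p < α → reject H₀

reject H₀: yes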